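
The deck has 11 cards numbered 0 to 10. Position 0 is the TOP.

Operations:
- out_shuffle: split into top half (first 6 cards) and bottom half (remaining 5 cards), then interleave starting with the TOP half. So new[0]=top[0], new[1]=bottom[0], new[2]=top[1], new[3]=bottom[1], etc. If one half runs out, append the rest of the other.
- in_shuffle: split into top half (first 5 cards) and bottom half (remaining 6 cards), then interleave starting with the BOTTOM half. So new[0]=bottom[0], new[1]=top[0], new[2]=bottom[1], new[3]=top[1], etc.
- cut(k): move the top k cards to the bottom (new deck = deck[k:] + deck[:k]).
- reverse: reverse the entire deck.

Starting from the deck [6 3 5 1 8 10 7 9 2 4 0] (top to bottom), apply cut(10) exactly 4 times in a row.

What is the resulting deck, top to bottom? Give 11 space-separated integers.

Answer: 9 2 4 0 6 3 5 1 8 10 7

Derivation:
After op 1 (cut(10)): [0 6 3 5 1 8 10 7 9 2 4]
After op 2 (cut(10)): [4 0 6 3 5 1 8 10 7 9 2]
After op 3 (cut(10)): [2 4 0 6 3 5 1 8 10 7 9]
After op 4 (cut(10)): [9 2 4 0 6 3 5 1 8 10 7]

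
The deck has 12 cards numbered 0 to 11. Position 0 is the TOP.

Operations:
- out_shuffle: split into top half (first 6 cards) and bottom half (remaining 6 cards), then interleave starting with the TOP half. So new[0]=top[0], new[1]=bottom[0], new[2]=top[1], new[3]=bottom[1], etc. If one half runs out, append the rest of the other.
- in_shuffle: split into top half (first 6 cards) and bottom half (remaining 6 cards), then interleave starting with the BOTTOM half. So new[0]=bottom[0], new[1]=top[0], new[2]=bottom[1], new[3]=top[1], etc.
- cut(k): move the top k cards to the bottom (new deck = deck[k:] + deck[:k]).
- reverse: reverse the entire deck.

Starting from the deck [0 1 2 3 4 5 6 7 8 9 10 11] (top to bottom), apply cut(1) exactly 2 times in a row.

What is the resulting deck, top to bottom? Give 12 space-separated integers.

Answer: 2 3 4 5 6 7 8 9 10 11 0 1

Derivation:
After op 1 (cut(1)): [1 2 3 4 5 6 7 8 9 10 11 0]
After op 2 (cut(1)): [2 3 4 5 6 7 8 9 10 11 0 1]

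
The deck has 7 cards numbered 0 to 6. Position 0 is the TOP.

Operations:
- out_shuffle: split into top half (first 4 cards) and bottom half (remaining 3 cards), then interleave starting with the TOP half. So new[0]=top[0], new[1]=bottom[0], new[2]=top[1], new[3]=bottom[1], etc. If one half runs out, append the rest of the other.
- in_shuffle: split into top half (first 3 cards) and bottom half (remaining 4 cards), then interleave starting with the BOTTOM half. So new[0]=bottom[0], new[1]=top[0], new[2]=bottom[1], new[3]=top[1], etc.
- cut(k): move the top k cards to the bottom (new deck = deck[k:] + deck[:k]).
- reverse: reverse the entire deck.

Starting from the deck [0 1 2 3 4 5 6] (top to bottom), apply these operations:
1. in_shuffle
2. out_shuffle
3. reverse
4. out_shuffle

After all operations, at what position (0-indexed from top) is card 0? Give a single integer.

Answer: 1

Derivation:
After op 1 (in_shuffle): [3 0 4 1 5 2 6]
After op 2 (out_shuffle): [3 5 0 2 4 6 1]
After op 3 (reverse): [1 6 4 2 0 5 3]
After op 4 (out_shuffle): [1 0 6 5 4 3 2]
Card 0 is at position 1.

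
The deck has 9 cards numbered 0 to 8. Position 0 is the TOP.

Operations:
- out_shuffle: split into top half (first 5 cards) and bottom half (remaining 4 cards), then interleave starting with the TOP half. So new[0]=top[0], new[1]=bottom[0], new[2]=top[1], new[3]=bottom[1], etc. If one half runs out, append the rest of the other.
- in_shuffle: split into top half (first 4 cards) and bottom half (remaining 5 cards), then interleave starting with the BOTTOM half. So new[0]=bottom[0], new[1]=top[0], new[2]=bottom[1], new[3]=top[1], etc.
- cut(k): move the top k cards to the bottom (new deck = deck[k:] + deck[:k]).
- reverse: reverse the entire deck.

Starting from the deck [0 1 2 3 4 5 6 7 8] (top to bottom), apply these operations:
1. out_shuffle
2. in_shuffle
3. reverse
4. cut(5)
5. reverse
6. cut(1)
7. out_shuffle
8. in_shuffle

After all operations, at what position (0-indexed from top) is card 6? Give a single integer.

After op 1 (out_shuffle): [0 5 1 6 2 7 3 8 4]
After op 2 (in_shuffle): [2 0 7 5 3 1 8 6 4]
After op 3 (reverse): [4 6 8 1 3 5 7 0 2]
After op 4 (cut(5)): [5 7 0 2 4 6 8 1 3]
After op 5 (reverse): [3 1 8 6 4 2 0 7 5]
After op 6 (cut(1)): [1 8 6 4 2 0 7 5 3]
After op 7 (out_shuffle): [1 0 8 7 6 5 4 3 2]
After op 8 (in_shuffle): [6 1 5 0 4 8 3 7 2]
Card 6 is at position 0.

Answer: 0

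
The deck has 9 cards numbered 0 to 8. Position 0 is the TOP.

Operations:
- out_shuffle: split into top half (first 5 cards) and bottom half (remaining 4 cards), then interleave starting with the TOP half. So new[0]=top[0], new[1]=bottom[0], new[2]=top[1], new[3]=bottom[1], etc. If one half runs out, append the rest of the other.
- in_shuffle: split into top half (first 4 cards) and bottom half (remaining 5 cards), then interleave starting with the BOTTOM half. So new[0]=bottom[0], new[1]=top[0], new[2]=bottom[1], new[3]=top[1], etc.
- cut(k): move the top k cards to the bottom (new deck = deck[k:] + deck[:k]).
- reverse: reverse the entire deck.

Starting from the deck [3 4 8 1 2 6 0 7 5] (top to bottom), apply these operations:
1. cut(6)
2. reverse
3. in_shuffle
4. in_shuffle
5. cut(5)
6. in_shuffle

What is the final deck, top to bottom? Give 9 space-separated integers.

After op 1 (cut(6)): [0 7 5 3 4 8 1 2 6]
After op 2 (reverse): [6 2 1 8 4 3 5 7 0]
After op 3 (in_shuffle): [4 6 3 2 5 1 7 8 0]
After op 4 (in_shuffle): [5 4 1 6 7 3 8 2 0]
After op 5 (cut(5)): [3 8 2 0 5 4 1 6 7]
After op 6 (in_shuffle): [5 3 4 8 1 2 6 0 7]

Answer: 5 3 4 8 1 2 6 0 7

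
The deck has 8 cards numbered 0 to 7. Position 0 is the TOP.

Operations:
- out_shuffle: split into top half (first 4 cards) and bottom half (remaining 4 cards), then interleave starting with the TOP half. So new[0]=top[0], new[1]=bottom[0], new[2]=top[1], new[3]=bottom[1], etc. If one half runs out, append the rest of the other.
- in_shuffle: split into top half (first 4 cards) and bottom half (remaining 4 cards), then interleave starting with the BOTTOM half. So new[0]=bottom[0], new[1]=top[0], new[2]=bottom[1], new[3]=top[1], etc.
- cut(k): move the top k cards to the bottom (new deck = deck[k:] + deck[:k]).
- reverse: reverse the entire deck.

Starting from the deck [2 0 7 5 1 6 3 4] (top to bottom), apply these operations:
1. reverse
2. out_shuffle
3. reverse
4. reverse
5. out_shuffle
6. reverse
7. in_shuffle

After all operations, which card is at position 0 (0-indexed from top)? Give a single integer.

Answer: 0

Derivation:
After op 1 (reverse): [4 3 6 1 5 7 0 2]
After op 2 (out_shuffle): [4 5 3 7 6 0 1 2]
After op 3 (reverse): [2 1 0 6 7 3 5 4]
After op 4 (reverse): [4 5 3 7 6 0 1 2]
After op 5 (out_shuffle): [4 6 5 0 3 1 7 2]
After op 6 (reverse): [2 7 1 3 0 5 6 4]
After op 7 (in_shuffle): [0 2 5 7 6 1 4 3]
Position 0: card 0.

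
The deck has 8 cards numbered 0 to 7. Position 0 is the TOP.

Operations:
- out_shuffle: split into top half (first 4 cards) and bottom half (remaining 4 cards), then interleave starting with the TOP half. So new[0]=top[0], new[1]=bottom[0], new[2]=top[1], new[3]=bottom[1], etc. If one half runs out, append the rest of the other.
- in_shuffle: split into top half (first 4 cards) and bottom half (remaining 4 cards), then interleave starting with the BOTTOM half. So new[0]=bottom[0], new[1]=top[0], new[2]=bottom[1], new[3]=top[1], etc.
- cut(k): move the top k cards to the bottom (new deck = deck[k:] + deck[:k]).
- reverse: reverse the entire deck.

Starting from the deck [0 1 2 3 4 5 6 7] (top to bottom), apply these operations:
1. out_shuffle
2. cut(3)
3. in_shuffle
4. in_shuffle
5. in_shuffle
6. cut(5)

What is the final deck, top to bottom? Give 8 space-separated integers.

Answer: 6 2 5 1 4 0 7 3

Derivation:
After op 1 (out_shuffle): [0 4 1 5 2 6 3 7]
After op 2 (cut(3)): [5 2 6 3 7 0 4 1]
After op 3 (in_shuffle): [7 5 0 2 4 6 1 3]
After op 4 (in_shuffle): [4 7 6 5 1 0 3 2]
After op 5 (in_shuffle): [1 4 0 7 3 6 2 5]
After op 6 (cut(5)): [6 2 5 1 4 0 7 3]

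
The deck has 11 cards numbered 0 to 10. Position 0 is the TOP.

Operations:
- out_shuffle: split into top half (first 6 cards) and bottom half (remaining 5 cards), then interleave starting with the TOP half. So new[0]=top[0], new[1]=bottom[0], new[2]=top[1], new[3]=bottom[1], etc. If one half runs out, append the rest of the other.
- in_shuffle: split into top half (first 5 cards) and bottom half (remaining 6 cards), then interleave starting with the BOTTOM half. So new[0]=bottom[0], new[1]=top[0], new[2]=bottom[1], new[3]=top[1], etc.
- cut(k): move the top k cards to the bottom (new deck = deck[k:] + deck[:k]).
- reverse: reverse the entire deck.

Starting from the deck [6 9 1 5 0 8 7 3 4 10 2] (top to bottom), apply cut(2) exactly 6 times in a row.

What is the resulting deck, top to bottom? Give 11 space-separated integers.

Answer: 9 1 5 0 8 7 3 4 10 2 6

Derivation:
After op 1 (cut(2)): [1 5 0 8 7 3 4 10 2 6 9]
After op 2 (cut(2)): [0 8 7 3 4 10 2 6 9 1 5]
After op 3 (cut(2)): [7 3 4 10 2 6 9 1 5 0 8]
After op 4 (cut(2)): [4 10 2 6 9 1 5 0 8 7 3]
After op 5 (cut(2)): [2 6 9 1 5 0 8 7 3 4 10]
After op 6 (cut(2)): [9 1 5 0 8 7 3 4 10 2 6]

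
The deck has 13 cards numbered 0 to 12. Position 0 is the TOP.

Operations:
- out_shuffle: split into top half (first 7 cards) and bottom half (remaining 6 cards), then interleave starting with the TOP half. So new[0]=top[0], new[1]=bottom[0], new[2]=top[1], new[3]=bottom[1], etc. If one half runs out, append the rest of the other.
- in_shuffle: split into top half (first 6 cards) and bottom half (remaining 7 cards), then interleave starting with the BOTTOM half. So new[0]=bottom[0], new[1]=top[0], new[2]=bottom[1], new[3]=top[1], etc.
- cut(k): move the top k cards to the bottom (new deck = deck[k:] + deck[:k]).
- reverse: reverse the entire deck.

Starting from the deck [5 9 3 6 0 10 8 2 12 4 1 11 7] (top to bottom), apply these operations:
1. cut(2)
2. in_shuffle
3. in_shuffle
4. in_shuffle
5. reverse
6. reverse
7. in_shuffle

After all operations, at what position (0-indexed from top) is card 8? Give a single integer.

After op 1 (cut(2)): [3 6 0 10 8 2 12 4 1 11 7 5 9]
After op 2 (in_shuffle): [12 3 4 6 1 0 11 10 7 8 5 2 9]
After op 3 (in_shuffle): [11 12 10 3 7 4 8 6 5 1 2 0 9]
After op 4 (in_shuffle): [8 11 6 12 5 10 1 3 2 7 0 4 9]
After op 5 (reverse): [9 4 0 7 2 3 1 10 5 12 6 11 8]
After op 6 (reverse): [8 11 6 12 5 10 1 3 2 7 0 4 9]
After op 7 (in_shuffle): [1 8 3 11 2 6 7 12 0 5 4 10 9]
Card 8 is at position 1.

Answer: 1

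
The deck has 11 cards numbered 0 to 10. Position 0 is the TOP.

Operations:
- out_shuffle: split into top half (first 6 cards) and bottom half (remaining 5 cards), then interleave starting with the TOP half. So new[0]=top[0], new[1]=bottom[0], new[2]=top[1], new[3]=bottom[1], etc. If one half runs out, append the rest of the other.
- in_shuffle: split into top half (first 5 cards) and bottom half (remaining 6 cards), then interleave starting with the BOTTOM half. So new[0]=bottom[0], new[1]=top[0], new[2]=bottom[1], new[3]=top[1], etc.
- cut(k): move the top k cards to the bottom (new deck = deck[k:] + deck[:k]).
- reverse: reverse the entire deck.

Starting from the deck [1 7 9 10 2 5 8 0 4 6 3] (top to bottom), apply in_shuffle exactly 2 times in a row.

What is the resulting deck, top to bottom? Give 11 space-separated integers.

Answer: 9 5 4 1 10 8 6 7 2 0 3

Derivation:
After op 1 (in_shuffle): [5 1 8 7 0 9 4 10 6 2 3]
After op 2 (in_shuffle): [9 5 4 1 10 8 6 7 2 0 3]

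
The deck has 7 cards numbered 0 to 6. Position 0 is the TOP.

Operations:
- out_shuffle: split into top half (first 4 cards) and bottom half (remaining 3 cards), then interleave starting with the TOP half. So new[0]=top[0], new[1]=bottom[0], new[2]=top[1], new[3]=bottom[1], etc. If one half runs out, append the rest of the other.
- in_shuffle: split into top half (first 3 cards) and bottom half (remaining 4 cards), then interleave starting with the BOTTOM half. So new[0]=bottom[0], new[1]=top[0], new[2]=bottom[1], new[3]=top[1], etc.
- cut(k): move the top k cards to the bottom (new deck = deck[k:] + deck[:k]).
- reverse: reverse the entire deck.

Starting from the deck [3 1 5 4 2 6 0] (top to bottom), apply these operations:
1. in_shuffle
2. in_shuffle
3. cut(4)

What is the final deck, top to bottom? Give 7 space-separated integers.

After op 1 (in_shuffle): [4 3 2 1 6 5 0]
After op 2 (in_shuffle): [1 4 6 3 5 2 0]
After op 3 (cut(4)): [5 2 0 1 4 6 3]

Answer: 5 2 0 1 4 6 3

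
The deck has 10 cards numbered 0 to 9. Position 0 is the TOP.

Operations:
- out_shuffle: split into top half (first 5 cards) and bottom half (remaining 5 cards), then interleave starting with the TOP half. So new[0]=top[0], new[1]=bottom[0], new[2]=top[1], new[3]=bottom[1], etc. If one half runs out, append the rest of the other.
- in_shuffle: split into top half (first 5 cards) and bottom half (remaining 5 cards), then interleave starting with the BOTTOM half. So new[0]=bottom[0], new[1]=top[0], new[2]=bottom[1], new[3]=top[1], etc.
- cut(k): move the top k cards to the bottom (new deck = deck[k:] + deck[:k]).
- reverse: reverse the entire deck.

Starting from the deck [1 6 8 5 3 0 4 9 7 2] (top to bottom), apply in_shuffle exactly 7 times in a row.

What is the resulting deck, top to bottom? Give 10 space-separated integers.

After op 1 (in_shuffle): [0 1 4 6 9 8 7 5 2 3]
After op 2 (in_shuffle): [8 0 7 1 5 4 2 6 3 9]
After op 3 (in_shuffle): [4 8 2 0 6 7 3 1 9 5]
After op 4 (in_shuffle): [7 4 3 8 1 2 9 0 5 6]
After op 5 (in_shuffle): [2 7 9 4 0 3 5 8 6 1]
After op 6 (in_shuffle): [3 2 5 7 8 9 6 4 1 0]
After op 7 (in_shuffle): [9 3 6 2 4 5 1 7 0 8]

Answer: 9 3 6 2 4 5 1 7 0 8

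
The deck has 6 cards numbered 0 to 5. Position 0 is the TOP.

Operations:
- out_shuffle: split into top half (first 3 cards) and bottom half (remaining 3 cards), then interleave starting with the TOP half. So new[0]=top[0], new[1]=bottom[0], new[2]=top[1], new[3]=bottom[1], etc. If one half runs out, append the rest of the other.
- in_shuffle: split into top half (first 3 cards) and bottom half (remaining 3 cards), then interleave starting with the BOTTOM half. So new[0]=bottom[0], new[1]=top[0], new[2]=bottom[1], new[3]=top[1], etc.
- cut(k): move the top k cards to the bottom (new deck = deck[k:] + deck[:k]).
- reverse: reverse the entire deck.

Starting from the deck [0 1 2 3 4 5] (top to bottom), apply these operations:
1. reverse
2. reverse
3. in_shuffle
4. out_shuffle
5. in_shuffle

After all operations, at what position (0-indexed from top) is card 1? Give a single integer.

Answer: 3

Derivation:
After op 1 (reverse): [5 4 3 2 1 0]
After op 2 (reverse): [0 1 2 3 4 5]
After op 3 (in_shuffle): [3 0 4 1 5 2]
After op 4 (out_shuffle): [3 1 0 5 4 2]
After op 5 (in_shuffle): [5 3 4 1 2 0]
Card 1 is at position 3.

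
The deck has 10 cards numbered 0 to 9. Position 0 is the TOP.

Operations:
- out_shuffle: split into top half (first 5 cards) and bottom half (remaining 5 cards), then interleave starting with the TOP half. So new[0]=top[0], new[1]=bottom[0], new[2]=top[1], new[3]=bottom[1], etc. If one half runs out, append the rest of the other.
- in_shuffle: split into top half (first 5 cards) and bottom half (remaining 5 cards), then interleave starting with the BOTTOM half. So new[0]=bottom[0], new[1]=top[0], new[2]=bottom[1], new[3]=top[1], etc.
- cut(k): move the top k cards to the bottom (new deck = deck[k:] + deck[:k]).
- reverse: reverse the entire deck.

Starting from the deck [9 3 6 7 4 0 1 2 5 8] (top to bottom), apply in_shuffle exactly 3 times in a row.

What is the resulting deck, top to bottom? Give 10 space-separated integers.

Answer: 1 6 8 0 3 5 4 9 2 7

Derivation:
After op 1 (in_shuffle): [0 9 1 3 2 6 5 7 8 4]
After op 2 (in_shuffle): [6 0 5 9 7 1 8 3 4 2]
After op 3 (in_shuffle): [1 6 8 0 3 5 4 9 2 7]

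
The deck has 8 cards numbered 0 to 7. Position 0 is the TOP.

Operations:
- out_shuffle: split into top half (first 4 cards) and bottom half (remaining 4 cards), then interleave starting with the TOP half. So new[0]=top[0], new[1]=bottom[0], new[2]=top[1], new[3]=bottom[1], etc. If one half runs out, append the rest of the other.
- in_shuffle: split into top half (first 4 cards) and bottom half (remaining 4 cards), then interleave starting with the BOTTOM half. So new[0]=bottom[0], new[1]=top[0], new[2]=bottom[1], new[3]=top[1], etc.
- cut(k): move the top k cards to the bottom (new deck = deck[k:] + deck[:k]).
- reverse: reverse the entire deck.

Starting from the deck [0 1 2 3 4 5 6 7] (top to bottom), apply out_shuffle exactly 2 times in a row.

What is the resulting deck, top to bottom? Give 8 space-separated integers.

After op 1 (out_shuffle): [0 4 1 5 2 6 3 7]
After op 2 (out_shuffle): [0 2 4 6 1 3 5 7]

Answer: 0 2 4 6 1 3 5 7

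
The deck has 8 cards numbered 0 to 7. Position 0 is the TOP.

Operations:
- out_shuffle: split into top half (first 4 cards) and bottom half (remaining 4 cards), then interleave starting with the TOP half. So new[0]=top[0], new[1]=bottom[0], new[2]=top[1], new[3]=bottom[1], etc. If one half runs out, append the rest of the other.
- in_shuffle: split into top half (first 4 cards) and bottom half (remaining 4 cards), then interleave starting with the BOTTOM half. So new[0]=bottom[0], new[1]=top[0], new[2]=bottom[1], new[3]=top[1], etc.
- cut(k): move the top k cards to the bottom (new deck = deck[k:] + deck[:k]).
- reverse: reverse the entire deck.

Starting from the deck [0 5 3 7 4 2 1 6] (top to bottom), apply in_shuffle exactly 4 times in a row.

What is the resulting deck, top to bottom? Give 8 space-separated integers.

After op 1 (in_shuffle): [4 0 2 5 1 3 6 7]
After op 2 (in_shuffle): [1 4 3 0 6 2 7 5]
After op 3 (in_shuffle): [6 1 2 4 7 3 5 0]
After op 4 (in_shuffle): [7 6 3 1 5 2 0 4]

Answer: 7 6 3 1 5 2 0 4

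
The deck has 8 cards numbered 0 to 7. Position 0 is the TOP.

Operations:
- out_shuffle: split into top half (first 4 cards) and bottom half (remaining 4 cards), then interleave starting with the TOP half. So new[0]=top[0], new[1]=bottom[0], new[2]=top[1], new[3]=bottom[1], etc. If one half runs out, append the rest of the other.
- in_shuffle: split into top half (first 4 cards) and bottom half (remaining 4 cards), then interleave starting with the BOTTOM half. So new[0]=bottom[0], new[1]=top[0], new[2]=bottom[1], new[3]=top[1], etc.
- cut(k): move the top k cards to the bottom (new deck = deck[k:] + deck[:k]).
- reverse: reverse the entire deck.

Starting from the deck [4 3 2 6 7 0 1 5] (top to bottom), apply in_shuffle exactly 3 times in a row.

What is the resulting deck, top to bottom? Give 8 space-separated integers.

After op 1 (in_shuffle): [7 4 0 3 1 2 5 6]
After op 2 (in_shuffle): [1 7 2 4 5 0 6 3]
After op 3 (in_shuffle): [5 1 0 7 6 2 3 4]

Answer: 5 1 0 7 6 2 3 4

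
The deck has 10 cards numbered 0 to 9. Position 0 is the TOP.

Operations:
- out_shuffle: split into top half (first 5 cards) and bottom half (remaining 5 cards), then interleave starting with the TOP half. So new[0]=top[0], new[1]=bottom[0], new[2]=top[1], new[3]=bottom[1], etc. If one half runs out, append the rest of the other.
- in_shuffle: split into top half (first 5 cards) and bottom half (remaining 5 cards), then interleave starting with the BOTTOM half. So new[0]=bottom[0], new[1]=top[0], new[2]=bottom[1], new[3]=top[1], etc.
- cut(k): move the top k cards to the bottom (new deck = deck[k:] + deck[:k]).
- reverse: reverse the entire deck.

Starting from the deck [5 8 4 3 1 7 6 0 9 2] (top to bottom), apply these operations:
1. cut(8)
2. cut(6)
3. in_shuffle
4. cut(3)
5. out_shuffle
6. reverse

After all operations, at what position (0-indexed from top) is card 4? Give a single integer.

Answer: 3

Derivation:
After op 1 (cut(8)): [9 2 5 8 4 3 1 7 6 0]
After op 2 (cut(6)): [1 7 6 0 9 2 5 8 4 3]
After op 3 (in_shuffle): [2 1 5 7 8 6 4 0 3 9]
After op 4 (cut(3)): [7 8 6 4 0 3 9 2 1 5]
After op 5 (out_shuffle): [7 3 8 9 6 2 4 1 0 5]
After op 6 (reverse): [5 0 1 4 2 6 9 8 3 7]
Card 4 is at position 3.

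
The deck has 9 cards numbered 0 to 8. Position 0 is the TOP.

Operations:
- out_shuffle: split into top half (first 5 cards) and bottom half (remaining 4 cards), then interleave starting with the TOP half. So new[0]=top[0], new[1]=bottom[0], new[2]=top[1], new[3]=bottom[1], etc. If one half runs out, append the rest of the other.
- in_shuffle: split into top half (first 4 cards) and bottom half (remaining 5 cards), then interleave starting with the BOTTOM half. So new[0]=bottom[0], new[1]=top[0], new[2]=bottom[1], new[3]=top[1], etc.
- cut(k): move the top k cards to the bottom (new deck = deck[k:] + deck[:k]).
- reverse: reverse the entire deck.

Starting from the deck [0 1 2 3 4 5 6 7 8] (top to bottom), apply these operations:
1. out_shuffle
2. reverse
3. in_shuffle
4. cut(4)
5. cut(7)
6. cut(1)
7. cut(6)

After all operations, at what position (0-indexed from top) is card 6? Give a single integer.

Answer: 2

Derivation:
After op 1 (out_shuffle): [0 5 1 6 2 7 3 8 4]
After op 2 (reverse): [4 8 3 7 2 6 1 5 0]
After op 3 (in_shuffle): [2 4 6 8 1 3 5 7 0]
After op 4 (cut(4)): [1 3 5 7 0 2 4 6 8]
After op 5 (cut(7)): [6 8 1 3 5 7 0 2 4]
After op 6 (cut(1)): [8 1 3 5 7 0 2 4 6]
After op 7 (cut(6)): [2 4 6 8 1 3 5 7 0]
Card 6 is at position 2.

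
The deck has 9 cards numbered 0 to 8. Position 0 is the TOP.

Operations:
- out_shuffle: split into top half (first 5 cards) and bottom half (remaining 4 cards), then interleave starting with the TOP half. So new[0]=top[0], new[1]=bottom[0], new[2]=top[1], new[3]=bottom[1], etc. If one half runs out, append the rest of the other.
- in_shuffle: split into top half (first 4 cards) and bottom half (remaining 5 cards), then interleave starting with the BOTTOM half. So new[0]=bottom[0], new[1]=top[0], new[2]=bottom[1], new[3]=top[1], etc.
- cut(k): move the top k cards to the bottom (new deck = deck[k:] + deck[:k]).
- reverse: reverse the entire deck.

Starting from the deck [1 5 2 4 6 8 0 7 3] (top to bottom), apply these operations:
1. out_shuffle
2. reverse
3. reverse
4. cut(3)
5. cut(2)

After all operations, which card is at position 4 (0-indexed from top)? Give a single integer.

After op 1 (out_shuffle): [1 8 5 0 2 7 4 3 6]
After op 2 (reverse): [6 3 4 7 2 0 5 8 1]
After op 3 (reverse): [1 8 5 0 2 7 4 3 6]
After op 4 (cut(3)): [0 2 7 4 3 6 1 8 5]
After op 5 (cut(2)): [7 4 3 6 1 8 5 0 2]
Position 4: card 1.

Answer: 1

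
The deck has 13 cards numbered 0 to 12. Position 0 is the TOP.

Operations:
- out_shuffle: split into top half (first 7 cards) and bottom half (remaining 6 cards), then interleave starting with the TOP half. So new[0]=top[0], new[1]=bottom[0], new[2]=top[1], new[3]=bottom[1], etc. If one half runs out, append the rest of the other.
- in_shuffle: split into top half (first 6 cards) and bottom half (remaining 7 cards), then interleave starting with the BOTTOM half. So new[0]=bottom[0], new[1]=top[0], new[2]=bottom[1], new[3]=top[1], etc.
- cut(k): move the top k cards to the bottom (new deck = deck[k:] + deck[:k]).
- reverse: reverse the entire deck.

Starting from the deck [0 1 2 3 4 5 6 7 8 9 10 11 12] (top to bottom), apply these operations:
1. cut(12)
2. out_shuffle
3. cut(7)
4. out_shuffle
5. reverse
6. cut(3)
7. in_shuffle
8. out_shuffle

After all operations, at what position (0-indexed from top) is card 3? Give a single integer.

After op 1 (cut(12)): [12 0 1 2 3 4 5 6 7 8 9 10 11]
After op 2 (out_shuffle): [12 6 0 7 1 8 2 9 3 10 4 11 5]
After op 3 (cut(7)): [9 3 10 4 11 5 12 6 0 7 1 8 2]
After op 4 (out_shuffle): [9 6 3 0 10 7 4 1 11 8 5 2 12]
After op 5 (reverse): [12 2 5 8 11 1 4 7 10 0 3 6 9]
After op 6 (cut(3)): [8 11 1 4 7 10 0 3 6 9 12 2 5]
After op 7 (in_shuffle): [0 8 3 11 6 1 9 4 12 7 2 10 5]
After op 8 (out_shuffle): [0 4 8 12 3 7 11 2 6 10 1 5 9]
Card 3 is at position 4.

Answer: 4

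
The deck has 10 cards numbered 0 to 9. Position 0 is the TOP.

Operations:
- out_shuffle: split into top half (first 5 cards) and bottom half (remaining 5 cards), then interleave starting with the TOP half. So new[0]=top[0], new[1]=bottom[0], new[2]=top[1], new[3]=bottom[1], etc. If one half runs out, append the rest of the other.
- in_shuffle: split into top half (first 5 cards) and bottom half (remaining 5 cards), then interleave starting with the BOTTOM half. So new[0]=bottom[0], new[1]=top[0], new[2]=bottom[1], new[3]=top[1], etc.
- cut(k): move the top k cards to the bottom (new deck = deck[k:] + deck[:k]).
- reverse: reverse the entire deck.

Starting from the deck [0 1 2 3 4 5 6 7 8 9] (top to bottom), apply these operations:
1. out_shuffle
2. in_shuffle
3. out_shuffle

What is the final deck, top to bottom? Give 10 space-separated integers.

Answer: 7 1 0 4 3 6 5 9 8 2

Derivation:
After op 1 (out_shuffle): [0 5 1 6 2 7 3 8 4 9]
After op 2 (in_shuffle): [7 0 3 5 8 1 4 6 9 2]
After op 3 (out_shuffle): [7 1 0 4 3 6 5 9 8 2]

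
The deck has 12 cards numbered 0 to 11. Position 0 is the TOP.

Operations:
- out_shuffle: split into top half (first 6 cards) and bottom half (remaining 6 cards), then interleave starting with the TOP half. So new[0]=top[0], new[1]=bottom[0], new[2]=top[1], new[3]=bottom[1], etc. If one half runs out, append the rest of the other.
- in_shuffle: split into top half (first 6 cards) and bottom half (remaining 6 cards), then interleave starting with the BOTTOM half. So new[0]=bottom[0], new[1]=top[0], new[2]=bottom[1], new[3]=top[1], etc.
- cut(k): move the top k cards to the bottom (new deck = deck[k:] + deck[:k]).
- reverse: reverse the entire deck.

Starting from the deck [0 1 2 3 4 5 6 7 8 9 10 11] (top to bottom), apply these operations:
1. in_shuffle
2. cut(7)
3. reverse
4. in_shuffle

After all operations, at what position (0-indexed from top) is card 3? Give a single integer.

After op 1 (in_shuffle): [6 0 7 1 8 2 9 3 10 4 11 5]
After op 2 (cut(7)): [3 10 4 11 5 6 0 7 1 8 2 9]
After op 3 (reverse): [9 2 8 1 7 0 6 5 11 4 10 3]
After op 4 (in_shuffle): [6 9 5 2 11 8 4 1 10 7 3 0]
Card 3 is at position 10.

Answer: 10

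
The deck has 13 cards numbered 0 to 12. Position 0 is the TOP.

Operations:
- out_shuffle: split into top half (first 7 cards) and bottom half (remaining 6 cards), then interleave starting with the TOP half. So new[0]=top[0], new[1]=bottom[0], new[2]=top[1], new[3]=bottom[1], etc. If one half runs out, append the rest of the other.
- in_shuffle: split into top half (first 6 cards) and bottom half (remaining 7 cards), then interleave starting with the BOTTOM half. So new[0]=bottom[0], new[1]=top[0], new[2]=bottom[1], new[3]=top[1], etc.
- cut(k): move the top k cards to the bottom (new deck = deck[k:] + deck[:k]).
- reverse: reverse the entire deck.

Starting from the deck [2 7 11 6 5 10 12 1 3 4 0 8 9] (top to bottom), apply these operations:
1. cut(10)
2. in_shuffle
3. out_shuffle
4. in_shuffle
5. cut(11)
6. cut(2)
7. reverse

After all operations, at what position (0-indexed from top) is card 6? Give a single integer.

Answer: 11

Derivation:
After op 1 (cut(10)): [0 8 9 2 7 11 6 5 10 12 1 3 4]
After op 2 (in_shuffle): [6 0 5 8 10 9 12 2 1 7 3 11 4]
After op 3 (out_shuffle): [6 2 0 1 5 7 8 3 10 11 9 4 12]
After op 4 (in_shuffle): [8 6 3 2 10 0 11 1 9 5 4 7 12]
After op 5 (cut(11)): [7 12 8 6 3 2 10 0 11 1 9 5 4]
After op 6 (cut(2)): [8 6 3 2 10 0 11 1 9 5 4 7 12]
After op 7 (reverse): [12 7 4 5 9 1 11 0 10 2 3 6 8]
Card 6 is at position 11.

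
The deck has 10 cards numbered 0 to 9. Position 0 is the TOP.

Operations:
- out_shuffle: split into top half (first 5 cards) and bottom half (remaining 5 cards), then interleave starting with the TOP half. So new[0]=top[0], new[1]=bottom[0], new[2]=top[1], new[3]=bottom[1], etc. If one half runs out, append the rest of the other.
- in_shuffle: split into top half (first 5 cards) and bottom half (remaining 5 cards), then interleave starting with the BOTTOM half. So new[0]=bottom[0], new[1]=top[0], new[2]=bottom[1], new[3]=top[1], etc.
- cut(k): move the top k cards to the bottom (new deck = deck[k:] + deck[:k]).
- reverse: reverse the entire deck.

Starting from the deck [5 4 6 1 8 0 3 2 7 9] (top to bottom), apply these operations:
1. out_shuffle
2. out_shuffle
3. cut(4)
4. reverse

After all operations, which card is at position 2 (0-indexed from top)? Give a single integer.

After op 1 (out_shuffle): [5 0 4 3 6 2 1 7 8 9]
After op 2 (out_shuffle): [5 2 0 1 4 7 3 8 6 9]
After op 3 (cut(4)): [4 7 3 8 6 9 5 2 0 1]
After op 4 (reverse): [1 0 2 5 9 6 8 3 7 4]
Position 2: card 2.

Answer: 2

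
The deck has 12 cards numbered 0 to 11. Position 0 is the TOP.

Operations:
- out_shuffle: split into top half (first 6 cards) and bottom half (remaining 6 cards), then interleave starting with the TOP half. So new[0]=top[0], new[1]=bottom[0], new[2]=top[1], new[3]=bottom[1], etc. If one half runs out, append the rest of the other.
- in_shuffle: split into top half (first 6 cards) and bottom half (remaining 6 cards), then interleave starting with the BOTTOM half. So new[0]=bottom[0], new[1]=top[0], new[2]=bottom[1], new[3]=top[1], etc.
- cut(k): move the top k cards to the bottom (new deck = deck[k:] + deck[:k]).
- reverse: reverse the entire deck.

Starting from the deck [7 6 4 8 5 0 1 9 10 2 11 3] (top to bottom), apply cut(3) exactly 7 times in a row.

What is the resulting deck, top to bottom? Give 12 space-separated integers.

After op 1 (cut(3)): [8 5 0 1 9 10 2 11 3 7 6 4]
After op 2 (cut(3)): [1 9 10 2 11 3 7 6 4 8 5 0]
After op 3 (cut(3)): [2 11 3 7 6 4 8 5 0 1 9 10]
After op 4 (cut(3)): [7 6 4 8 5 0 1 9 10 2 11 3]
After op 5 (cut(3)): [8 5 0 1 9 10 2 11 3 7 6 4]
After op 6 (cut(3)): [1 9 10 2 11 3 7 6 4 8 5 0]
After op 7 (cut(3)): [2 11 3 7 6 4 8 5 0 1 9 10]

Answer: 2 11 3 7 6 4 8 5 0 1 9 10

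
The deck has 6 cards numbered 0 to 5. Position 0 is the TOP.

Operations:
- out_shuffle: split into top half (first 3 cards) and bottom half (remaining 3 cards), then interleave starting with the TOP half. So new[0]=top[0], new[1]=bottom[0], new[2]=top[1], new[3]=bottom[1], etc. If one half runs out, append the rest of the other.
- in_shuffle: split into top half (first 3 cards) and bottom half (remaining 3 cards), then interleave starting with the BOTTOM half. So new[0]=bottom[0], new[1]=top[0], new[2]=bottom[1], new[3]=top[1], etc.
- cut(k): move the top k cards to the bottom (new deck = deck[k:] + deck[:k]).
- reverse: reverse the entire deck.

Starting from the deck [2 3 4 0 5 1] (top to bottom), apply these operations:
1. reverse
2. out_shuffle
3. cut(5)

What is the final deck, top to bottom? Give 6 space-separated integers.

After op 1 (reverse): [1 5 0 4 3 2]
After op 2 (out_shuffle): [1 4 5 3 0 2]
After op 3 (cut(5)): [2 1 4 5 3 0]

Answer: 2 1 4 5 3 0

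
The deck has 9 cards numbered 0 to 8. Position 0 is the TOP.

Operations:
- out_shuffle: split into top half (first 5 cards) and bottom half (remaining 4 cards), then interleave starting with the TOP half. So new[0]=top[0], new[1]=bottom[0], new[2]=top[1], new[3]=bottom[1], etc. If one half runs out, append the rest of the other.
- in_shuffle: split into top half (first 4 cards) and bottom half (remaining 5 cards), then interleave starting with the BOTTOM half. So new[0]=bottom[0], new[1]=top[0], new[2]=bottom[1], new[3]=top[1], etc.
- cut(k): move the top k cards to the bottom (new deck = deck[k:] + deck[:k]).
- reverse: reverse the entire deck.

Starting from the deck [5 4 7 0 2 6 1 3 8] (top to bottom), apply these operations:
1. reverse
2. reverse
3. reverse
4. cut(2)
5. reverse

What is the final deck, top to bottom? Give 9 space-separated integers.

Answer: 3 8 5 4 7 0 2 6 1

Derivation:
After op 1 (reverse): [8 3 1 6 2 0 7 4 5]
After op 2 (reverse): [5 4 7 0 2 6 1 3 8]
After op 3 (reverse): [8 3 1 6 2 0 7 4 5]
After op 4 (cut(2)): [1 6 2 0 7 4 5 8 3]
After op 5 (reverse): [3 8 5 4 7 0 2 6 1]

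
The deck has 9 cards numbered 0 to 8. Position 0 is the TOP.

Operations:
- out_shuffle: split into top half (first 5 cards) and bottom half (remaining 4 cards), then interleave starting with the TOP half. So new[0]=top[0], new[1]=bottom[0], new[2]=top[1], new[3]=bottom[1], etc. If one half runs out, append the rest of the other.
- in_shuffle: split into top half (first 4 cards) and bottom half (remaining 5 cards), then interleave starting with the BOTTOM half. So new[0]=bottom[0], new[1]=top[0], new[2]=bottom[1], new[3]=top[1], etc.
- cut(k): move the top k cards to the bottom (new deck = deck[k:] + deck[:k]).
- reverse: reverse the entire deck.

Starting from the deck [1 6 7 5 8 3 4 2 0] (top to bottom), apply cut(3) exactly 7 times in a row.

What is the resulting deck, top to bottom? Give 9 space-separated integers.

After op 1 (cut(3)): [5 8 3 4 2 0 1 6 7]
After op 2 (cut(3)): [4 2 0 1 6 7 5 8 3]
After op 3 (cut(3)): [1 6 7 5 8 3 4 2 0]
After op 4 (cut(3)): [5 8 3 4 2 0 1 6 7]
After op 5 (cut(3)): [4 2 0 1 6 7 5 8 3]
After op 6 (cut(3)): [1 6 7 5 8 3 4 2 0]
After op 7 (cut(3)): [5 8 3 4 2 0 1 6 7]

Answer: 5 8 3 4 2 0 1 6 7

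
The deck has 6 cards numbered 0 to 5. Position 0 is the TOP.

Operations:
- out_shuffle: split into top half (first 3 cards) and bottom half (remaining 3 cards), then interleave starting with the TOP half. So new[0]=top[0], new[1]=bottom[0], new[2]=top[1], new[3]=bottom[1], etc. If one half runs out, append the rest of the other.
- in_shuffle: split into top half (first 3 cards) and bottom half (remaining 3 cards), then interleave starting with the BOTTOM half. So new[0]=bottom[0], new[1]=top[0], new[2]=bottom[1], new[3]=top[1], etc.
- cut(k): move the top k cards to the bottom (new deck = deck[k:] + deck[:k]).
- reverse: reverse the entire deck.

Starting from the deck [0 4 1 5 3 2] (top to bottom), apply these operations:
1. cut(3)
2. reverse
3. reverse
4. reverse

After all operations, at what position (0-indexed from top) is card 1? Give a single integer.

After op 1 (cut(3)): [5 3 2 0 4 1]
After op 2 (reverse): [1 4 0 2 3 5]
After op 3 (reverse): [5 3 2 0 4 1]
After op 4 (reverse): [1 4 0 2 3 5]
Card 1 is at position 0.

Answer: 0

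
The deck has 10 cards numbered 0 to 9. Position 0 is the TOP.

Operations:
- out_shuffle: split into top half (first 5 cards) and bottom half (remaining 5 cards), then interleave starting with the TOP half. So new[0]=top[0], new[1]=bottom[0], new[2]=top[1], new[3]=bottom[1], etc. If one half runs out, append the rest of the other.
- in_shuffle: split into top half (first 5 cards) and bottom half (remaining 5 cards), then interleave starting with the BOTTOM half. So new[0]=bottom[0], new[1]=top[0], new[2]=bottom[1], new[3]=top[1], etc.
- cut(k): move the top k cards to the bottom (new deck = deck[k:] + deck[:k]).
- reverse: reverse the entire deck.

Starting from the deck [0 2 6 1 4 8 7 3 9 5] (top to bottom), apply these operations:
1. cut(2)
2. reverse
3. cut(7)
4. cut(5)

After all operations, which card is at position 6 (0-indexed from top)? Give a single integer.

After op 1 (cut(2)): [6 1 4 8 7 3 9 5 0 2]
After op 2 (reverse): [2 0 5 9 3 7 8 4 1 6]
After op 3 (cut(7)): [4 1 6 2 0 5 9 3 7 8]
After op 4 (cut(5)): [5 9 3 7 8 4 1 6 2 0]
Position 6: card 1.

Answer: 1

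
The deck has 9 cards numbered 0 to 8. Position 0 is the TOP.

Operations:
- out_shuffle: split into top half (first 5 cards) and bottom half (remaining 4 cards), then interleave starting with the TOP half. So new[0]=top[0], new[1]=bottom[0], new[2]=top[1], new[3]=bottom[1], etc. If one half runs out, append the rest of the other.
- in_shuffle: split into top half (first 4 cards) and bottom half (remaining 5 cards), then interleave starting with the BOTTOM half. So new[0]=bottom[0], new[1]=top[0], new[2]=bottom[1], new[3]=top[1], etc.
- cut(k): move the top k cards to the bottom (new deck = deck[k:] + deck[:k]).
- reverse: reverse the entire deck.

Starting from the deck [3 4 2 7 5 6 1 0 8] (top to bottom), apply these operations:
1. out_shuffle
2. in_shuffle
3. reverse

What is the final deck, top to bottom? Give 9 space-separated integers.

Answer: 5 1 8 4 7 6 0 3 2

Derivation:
After op 1 (out_shuffle): [3 6 4 1 2 0 7 8 5]
After op 2 (in_shuffle): [2 3 0 6 7 4 8 1 5]
After op 3 (reverse): [5 1 8 4 7 6 0 3 2]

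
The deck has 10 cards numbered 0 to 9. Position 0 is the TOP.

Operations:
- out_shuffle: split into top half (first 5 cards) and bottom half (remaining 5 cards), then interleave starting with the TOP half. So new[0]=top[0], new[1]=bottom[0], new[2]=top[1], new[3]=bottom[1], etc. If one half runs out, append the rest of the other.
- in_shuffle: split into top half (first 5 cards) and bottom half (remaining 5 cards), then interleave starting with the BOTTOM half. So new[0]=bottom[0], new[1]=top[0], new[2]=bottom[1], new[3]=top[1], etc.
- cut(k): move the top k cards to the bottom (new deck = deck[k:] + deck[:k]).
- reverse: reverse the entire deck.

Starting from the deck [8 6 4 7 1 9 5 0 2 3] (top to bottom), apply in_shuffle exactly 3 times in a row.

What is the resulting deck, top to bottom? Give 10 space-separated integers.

Answer: 5 4 3 9 6 2 1 8 0 7

Derivation:
After op 1 (in_shuffle): [9 8 5 6 0 4 2 7 3 1]
After op 2 (in_shuffle): [4 9 2 8 7 5 3 6 1 0]
After op 3 (in_shuffle): [5 4 3 9 6 2 1 8 0 7]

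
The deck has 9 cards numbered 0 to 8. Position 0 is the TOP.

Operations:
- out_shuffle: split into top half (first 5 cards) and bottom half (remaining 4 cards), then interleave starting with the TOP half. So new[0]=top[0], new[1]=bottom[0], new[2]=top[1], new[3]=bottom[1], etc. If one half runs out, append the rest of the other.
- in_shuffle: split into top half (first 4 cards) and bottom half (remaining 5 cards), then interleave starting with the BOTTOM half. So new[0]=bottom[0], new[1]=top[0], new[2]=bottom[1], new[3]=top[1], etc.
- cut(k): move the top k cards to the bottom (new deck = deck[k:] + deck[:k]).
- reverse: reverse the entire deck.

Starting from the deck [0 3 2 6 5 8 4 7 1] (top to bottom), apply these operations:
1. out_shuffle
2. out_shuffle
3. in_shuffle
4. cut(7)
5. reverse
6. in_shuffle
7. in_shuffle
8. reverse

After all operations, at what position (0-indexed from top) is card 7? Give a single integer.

Answer: 2

Derivation:
After op 1 (out_shuffle): [0 8 3 4 2 7 6 1 5]
After op 2 (out_shuffle): [0 7 8 6 3 1 4 5 2]
After op 3 (in_shuffle): [3 0 1 7 4 8 5 6 2]
After op 4 (cut(7)): [6 2 3 0 1 7 4 8 5]
After op 5 (reverse): [5 8 4 7 1 0 3 2 6]
After op 6 (in_shuffle): [1 5 0 8 3 4 2 7 6]
After op 7 (in_shuffle): [3 1 4 5 2 0 7 8 6]
After op 8 (reverse): [6 8 7 0 2 5 4 1 3]
Card 7 is at position 2.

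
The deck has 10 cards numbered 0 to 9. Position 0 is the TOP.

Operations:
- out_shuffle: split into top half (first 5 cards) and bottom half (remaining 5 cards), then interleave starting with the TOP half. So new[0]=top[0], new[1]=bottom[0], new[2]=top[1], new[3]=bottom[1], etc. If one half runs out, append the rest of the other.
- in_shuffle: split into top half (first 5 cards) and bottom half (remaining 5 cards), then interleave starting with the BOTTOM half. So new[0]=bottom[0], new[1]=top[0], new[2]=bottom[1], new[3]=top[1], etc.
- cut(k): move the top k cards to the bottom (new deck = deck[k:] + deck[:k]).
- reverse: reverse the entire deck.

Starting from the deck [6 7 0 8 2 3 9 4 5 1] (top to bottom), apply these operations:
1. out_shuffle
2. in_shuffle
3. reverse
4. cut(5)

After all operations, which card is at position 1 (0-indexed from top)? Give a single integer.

Answer: 3

Derivation:
After op 1 (out_shuffle): [6 3 7 9 0 4 8 5 2 1]
After op 2 (in_shuffle): [4 6 8 3 5 7 2 9 1 0]
After op 3 (reverse): [0 1 9 2 7 5 3 8 6 4]
After op 4 (cut(5)): [5 3 8 6 4 0 1 9 2 7]
Position 1: card 3.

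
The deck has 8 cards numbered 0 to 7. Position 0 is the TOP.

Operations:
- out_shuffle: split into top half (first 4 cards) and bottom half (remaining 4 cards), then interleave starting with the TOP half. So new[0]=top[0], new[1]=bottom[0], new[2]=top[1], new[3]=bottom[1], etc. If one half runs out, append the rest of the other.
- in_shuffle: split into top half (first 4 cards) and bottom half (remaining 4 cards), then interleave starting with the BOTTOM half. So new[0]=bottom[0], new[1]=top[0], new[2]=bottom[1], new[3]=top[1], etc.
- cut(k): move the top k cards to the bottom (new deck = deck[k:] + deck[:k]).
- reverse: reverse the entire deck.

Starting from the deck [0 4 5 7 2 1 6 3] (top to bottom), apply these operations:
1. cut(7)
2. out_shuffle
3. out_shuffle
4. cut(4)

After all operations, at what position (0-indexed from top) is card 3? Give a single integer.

Answer: 4

Derivation:
After op 1 (cut(7)): [3 0 4 5 7 2 1 6]
After op 2 (out_shuffle): [3 7 0 2 4 1 5 6]
After op 3 (out_shuffle): [3 4 7 1 0 5 2 6]
After op 4 (cut(4)): [0 5 2 6 3 4 7 1]
Card 3 is at position 4.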